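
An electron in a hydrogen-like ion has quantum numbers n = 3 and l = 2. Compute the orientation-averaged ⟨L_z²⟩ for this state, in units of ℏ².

⟨L_z²⟩ = 2 ℏ²

m_l runs from −2 to 2, i.e. {-2, -1, 0, 1, 2}.
⟨L_z²⟩ = ℏ²·(Σ m_l²)/(2l+1) = ℏ²·10/5 = 2ℏ².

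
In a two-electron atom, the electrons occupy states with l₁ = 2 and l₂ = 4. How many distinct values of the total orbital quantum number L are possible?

L runs from |2 − 4| = 2 to 2 + 4 = 6.
Allowed values: L = 2, 3, 4, 5, 6.
That is 5 values.

5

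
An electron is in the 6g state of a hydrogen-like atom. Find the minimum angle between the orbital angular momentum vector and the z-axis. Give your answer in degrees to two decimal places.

θ_min ≈ 26.57°

The 6g subshell has l = 4.
|L|² = l(l+1)ℏ² = 20ℏ², so |L| = 2√5 ℏ.
The smallest angle corresponds to the largest L_z, i.e. m_l = l = 4, giving L_z = 4ℏ.
cos θ_min = 4/√20, so θ_min ≈ 26.57°.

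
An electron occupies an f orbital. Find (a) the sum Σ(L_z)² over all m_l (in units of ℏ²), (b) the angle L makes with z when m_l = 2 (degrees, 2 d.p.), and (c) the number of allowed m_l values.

An f state has l = 3.
Σ m_l² = 28, so Σ(L_z)² = 28 ℏ².
For m_l = 2: cos θ = 2/√12, θ ≈ 54.74°.
There are 2l+1 = 7 values of m_l.

Σ(L_z)² = 28 ℏ²; θ(m_l=2) ≈ 54.74°; 7 values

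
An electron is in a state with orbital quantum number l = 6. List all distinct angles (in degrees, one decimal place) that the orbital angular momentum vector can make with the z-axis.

θ ∈ {22.2°, 39.5°, 51.9°, 62.4°, 72.0°, 81.1°, 90.0°, 98.9°, 108.0°, 117.6°, 128.1°, 140.5°, 157.8°}

|L|² = l(l+1)ℏ² = 42ℏ², so |L| = √42 ℏ.
cos θ = m_l/√42 for each m_l ∈ {-6, -5, -4, -3, -2, -1, 0, 1, 2, 3, 4, 5, 6}.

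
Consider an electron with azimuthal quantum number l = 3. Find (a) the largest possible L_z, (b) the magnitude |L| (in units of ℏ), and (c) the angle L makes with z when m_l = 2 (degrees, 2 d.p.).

L_z,max = 3ℏ; |L| = 2√3 ℏ ≈ 3.464ℏ; θ(m_l=2) ≈ 54.74°

L_z,max = lℏ = 3ℏ.
|L| = ℏ√(3·4) = 2√3 ℏ ≈ 3.464ℏ.
For m_l = 2: cos θ = 2/√12, θ ≈ 54.74°.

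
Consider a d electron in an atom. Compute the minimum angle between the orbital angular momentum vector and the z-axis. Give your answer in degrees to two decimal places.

A d state has l = 2.
|L| = ℏ√(l(l+1)) = √6 ℏ.
The smallest angle corresponds to the largest L_z, i.e. m_l = l = 2, giving L_z = 2ℏ.
cos θ_min = 2/√6, so θ_min ≈ 35.26°.

θ_min ≈ 35.26°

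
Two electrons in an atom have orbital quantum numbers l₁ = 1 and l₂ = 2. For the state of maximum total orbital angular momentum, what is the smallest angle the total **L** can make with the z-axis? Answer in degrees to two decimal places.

The total orbital quantum number L ranges from |l₁ − l₂| to l₁ + l₂ in integer steps.
So L can be 1, 2, 3.
The maximum is L = 3, with |L_tot| = ℏ√(3·4) = 2√3 ℏ.
The minimum angle with z is arccos(3/√12) ≈ 30.00°.

θ_min ≈ 30.00°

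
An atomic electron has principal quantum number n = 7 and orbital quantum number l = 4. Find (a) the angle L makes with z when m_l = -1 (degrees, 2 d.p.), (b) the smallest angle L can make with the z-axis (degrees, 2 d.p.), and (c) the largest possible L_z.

For m_l = -1: cos θ = -1/√20, θ ≈ 102.92°.
cos θ_min = 4/√20, so θ_min ≈ 26.57°.
L_z,max = lℏ = 4ℏ.

θ(m_l=-1) ≈ 102.92°; θ_min ≈ 26.57°; L_z,max = 4ℏ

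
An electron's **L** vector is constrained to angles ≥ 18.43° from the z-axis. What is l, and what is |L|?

l = 9, |L| = 3√10 ℏ ≈ 9.487ℏ

At minimum angle, m_l = l, so cos θ = l/√(l(l+1)); cos²θ = l/(l+1) = 0.9001.
Solving: l = 9.
Then |L| = ℏ√(9·10) = 3√10 ℏ.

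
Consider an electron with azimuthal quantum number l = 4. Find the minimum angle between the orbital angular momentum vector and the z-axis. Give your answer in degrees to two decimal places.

|L| = √(l(l+1)) ℏ = 2√5 ℏ.
The smallest angle corresponds to the largest L_z, i.e. m_l = l = 4, giving L_z = 4ℏ.
cos θ_min = 4/√20, so θ_min ≈ 26.57°.

θ_min ≈ 26.57°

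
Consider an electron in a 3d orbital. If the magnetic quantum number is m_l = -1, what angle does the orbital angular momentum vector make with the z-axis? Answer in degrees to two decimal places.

θ ≈ 114.09°

3d means n = 3, l = 2.
|L| = ℏ√(l(l+1)) = √6 ℏ.
L_z = m_l ℏ = −1ℏ.
cos θ = L_z/|L| = -1/√6, so θ ≈ 114.09°.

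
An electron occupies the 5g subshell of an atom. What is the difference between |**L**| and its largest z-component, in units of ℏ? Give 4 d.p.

For 5g, l = 4.
|L| = 2√5 ℏ ≈ 4.4721ℏ, while L_z,max = lℏ = 4ℏ.
The difference is (2√5 − 4)ℏ ≈ 0.4721ℏ.

|L| − L_z,max ≈ 0.4721ℏ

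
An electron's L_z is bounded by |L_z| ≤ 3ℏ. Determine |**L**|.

Since max m_l = l, l = 3.
|L| = √(l(l+1)) ℏ = 2√3 ℏ.

|L| = 2√3 ℏ ≈ 3.464ℏ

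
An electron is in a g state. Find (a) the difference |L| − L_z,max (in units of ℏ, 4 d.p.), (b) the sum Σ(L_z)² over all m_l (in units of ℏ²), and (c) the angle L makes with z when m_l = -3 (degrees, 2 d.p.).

The letter g corresponds to l = 4.
|L| − L_z,max = (2√5 − 4)ℏ ≈ 0.4721ℏ.
Σ m_l² = 60, so Σ(L_z)² = 60 ℏ².
For m_l = -3: cos θ = -3/√20, θ ≈ 132.13°.

|L|−L_z,max ≈ 0.4721ℏ; Σ(L_z)² = 60 ℏ²; θ(m_l=-3) ≈ 132.13°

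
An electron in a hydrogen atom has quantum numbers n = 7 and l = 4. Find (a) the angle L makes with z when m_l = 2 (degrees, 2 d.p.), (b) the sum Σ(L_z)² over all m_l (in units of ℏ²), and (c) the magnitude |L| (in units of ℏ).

For m_l = 2: cos θ = 2/√20, θ ≈ 63.43°.
Σ m_l² = 60, so Σ(L_z)² = 60 ℏ².
|L| = ℏ√(4·5) = 2√5 ℏ ≈ 4.472ℏ.

θ(m_l=2) ≈ 63.43°; Σ(L_z)² = 60 ℏ²; |L| = 2√5 ℏ ≈ 4.472ℏ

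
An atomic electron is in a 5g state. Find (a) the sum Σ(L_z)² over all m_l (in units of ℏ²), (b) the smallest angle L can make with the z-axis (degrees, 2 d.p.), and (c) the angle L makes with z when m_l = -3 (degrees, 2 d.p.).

Σ(L_z)² = 60 ℏ²; θ_min ≈ 26.57°; θ(m_l=-3) ≈ 132.13°

The 5g subshell has l = 4.
Σ m_l² = 60, so Σ(L_z)² = 60 ℏ².
cos θ_min = 4/√20, so θ_min ≈ 26.57°.
For m_l = -3: cos θ = -3/√20, θ ≈ 132.13°.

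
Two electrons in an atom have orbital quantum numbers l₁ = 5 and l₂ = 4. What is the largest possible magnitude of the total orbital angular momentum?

|L_tot|_max = 3√10 ℏ ≈ 9.487ℏ

Angular momentum addition gives L = |l₁ − l₂|, …, l₁ + l₂.
L ∈ {1, 2, 3, 4, 5, 6, 7, 8, 9}.
The largest magnitude corresponds to L = 9: |L_tot| = ℏ√(9·10) = 3√10 ℏ.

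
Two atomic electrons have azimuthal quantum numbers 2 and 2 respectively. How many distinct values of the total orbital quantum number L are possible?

5

Angular momentum addition gives L = |l₁ − l₂|, …, l₁ + l₂.
So L can be 0, 1, 2, 3, 4.
That is 5 values.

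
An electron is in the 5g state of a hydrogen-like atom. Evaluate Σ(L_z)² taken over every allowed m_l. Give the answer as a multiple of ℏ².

For 5g, l = 4.
m_l ∈ {-4, -3, -2, -1, 0, 1, 2, 3, 4}.
Σ m_l² = 2·(1 + 4 + 9 + 16) = 60.

Σ(L_z)² = 60 ℏ²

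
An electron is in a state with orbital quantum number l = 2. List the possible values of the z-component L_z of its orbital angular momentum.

L_z ∈ {−2ℏ, −ℏ, 0, ℏ, 2ℏ}

L_z = m_l ℏ with m_l ranging from −l to +l in integer steps.
For l = 2: m_l ∈ {-2, -1, 0, 1, 2}.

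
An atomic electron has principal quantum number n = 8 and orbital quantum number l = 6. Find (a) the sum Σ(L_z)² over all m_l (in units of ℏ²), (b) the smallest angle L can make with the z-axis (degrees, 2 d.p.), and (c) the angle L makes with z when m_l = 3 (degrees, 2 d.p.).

Σ m_l² = 182, so Σ(L_z)² = 182 ℏ².
cos θ_min = 6/√42, so θ_min ≈ 22.21°.
For m_l = 3: cos θ = 3/√42, θ ≈ 62.42°.

Σ(L_z)² = 182 ℏ²; θ_min ≈ 22.21°; θ(m_l=3) ≈ 62.42°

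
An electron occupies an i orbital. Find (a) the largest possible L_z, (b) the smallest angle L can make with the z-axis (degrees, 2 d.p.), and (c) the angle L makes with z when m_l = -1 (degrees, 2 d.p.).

L_z,max = 6ℏ; θ_min ≈ 22.21°; θ(m_l=-1) ≈ 98.88°

I corresponds to l = 6.
L_z,max = lℏ = 6ℏ.
cos θ_min = 6/√42, so θ_min ≈ 22.21°.
For m_l = -1: cos θ = -1/√42, θ ≈ 98.88°.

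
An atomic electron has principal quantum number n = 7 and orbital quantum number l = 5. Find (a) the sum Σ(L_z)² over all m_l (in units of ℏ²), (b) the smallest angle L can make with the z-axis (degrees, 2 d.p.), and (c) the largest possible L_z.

Σ(L_z)² = 110 ℏ²; θ_min ≈ 24.09°; L_z,max = 5ℏ

Σ m_l² = 110, so Σ(L_z)² = 110 ℏ².
cos θ_min = 5/√30, so θ_min ≈ 24.09°.
L_z,max = lℏ = 5ℏ.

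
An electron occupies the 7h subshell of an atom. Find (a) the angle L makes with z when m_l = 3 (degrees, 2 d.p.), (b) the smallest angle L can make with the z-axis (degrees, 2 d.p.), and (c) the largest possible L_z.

7h means n = 7, l = 5.
For m_l = 3: cos θ = 3/√30, θ ≈ 56.79°.
cos θ_min = 5/√30, so θ_min ≈ 24.09°.
L_z,max = lℏ = 5ℏ.

θ(m_l=3) ≈ 56.79°; θ_min ≈ 24.09°; L_z,max = 5ℏ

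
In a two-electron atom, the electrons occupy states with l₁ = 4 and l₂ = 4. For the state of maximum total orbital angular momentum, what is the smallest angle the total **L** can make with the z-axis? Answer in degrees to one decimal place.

The total orbital quantum number L ranges from |l₁ − l₂| to l₁ + l₂ in integer steps.
So L can be 0, 1, 2, 3, 4, 5, 6, 7, 8.
The maximum is L = 8, with |L_tot| = ℏ√(8·9) = 6√2 ℏ.
The minimum angle with z is arccos(8/√72) ≈ 19.5°.

θ_min ≈ 19.5°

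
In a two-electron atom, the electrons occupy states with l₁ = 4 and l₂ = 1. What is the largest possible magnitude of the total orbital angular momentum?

|L_tot|_max = √30 ℏ ≈ 5.477ℏ

By the triangle rule, |l₁ − l₂| ≤ L ≤ l₁ + l₂.
L ∈ {3, 4, 5}.
The largest magnitude corresponds to L = 5: |L_tot| = ℏ√(5·6) = √30 ℏ.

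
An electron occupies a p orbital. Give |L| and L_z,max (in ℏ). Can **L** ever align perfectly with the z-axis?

The letter p corresponds to l = 1.
|L| = √2 ℏ ≈ 1.4142ℏ, while L_z,max = lℏ = 1ℏ.
Since |L| > L_z,max, the vector can never point exactly along z; the closest it comes is θ_min = arccos(1/√2) ≈ 45.0°.

No: L_z,max = 1ℏ < |L| = √2 ℏ ≈ 1.414ℏ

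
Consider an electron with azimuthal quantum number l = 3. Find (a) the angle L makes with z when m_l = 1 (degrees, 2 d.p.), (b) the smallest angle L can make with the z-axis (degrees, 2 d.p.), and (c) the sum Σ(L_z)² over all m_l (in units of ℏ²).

θ(m_l=1) ≈ 73.22°; θ_min ≈ 30.00°; Σ(L_z)² = 28 ℏ²

For m_l = 1: cos θ = 1/√12, θ ≈ 73.22°.
cos θ_min = 3/√12, so θ_min ≈ 30.00°.
Σ m_l² = 28, so Σ(L_z)² = 28 ℏ².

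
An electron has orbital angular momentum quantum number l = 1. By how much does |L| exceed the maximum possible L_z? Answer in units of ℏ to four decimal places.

|L| − L_z,max ≈ 0.4142ℏ

|L| = √2 ℏ ≈ 1.4142ℏ, while L_z,max = lℏ = 1ℏ.
The difference is (√2 − 1)ℏ ≈ 0.4142ℏ.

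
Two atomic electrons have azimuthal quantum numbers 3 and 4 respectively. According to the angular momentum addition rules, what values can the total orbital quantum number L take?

Angular momentum addition gives L = |l₁ − l₂|, …, l₁ + l₂.
L ∈ {1, 2, 3, 4, 5, 6, 7}.

L = 1, 2, 3, 4, 5, 6, 7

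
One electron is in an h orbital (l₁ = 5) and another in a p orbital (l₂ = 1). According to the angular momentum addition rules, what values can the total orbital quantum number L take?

L = 4, 5, 6

Angular momentum addition gives L = |l₁ − l₂|, …, l₁ + l₂.
So L can be 4, 5, 6.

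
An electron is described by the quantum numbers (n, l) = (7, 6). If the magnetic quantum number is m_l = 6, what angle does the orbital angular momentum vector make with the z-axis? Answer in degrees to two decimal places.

θ ≈ 22.21°

|L| = ℏ√(l(l+1)) = √42 ℏ.
L_z = m_l ℏ = 6ℏ.
cos θ = L_z/|L| = 6/√42, so θ ≈ 22.21°.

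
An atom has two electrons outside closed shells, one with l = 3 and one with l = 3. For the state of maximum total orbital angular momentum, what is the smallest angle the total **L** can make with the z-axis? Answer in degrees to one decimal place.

By the triangle rule, |l₁ − l₂| ≤ L ≤ l₁ + l₂.
So L can be 0, 1, 2, 3, 4, 5, 6.
The maximum is L = 6, with |L_tot| = ℏ√(6·7) = √42 ℏ.
The minimum angle with z is arccos(6/√42) ≈ 22.2°.

θ_min ≈ 22.2°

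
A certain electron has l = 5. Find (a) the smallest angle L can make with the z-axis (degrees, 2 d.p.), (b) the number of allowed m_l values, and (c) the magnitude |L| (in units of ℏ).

cos θ_min = 5/√30, so θ_min ≈ 24.09°.
There are 2l+1 = 11 values of m_l.
|L| = ℏ√(5·6) = √30 ℏ ≈ 5.477ℏ.

θ_min ≈ 24.09°; 11 values; |L| = √30 ℏ ≈ 5.477ℏ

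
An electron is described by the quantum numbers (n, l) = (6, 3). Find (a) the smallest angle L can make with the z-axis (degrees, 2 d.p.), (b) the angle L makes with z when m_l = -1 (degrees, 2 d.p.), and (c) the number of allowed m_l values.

cos θ_min = 3/√12, so θ_min ≈ 30.00°.
For m_l = -1: cos θ = -1/√12, θ ≈ 106.78°.
There are 2l+1 = 7 values of m_l.

θ_min ≈ 30.00°; θ(m_l=-1) ≈ 106.78°; 7 values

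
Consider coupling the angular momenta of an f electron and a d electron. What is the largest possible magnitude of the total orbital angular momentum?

|L_tot|_max = √30 ℏ ≈ 5.477ℏ

Angular momentum addition gives L = |l₁ − l₂|, …, l₁ + l₂.
L ∈ {1, 2, 3, 4, 5}.
The largest magnitude corresponds to L = 5: |L_tot| = ℏ√(5·6) = √30 ℏ.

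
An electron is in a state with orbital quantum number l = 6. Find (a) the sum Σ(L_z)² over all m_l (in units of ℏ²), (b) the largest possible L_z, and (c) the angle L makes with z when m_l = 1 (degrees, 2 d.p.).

Σ m_l² = 182, so Σ(L_z)² = 182 ℏ².
L_z,max = lℏ = 6ℏ.
For m_l = 1: cos θ = 1/√42, θ ≈ 81.12°.

Σ(L_z)² = 182 ℏ²; L_z,max = 6ℏ; θ(m_l=1) ≈ 81.12°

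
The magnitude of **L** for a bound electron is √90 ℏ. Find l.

l = 9

|L| = ℏ√(l(l+1)), so l(l+1) = 90.
l² + l − 90 = 0 ⇒ l = 9.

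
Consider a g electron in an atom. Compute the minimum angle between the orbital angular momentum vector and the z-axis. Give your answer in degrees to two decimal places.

For a g orbital, l = 4.
|L| = ℏ√(l(l+1)) = 2√5 ℏ.
The smallest angle corresponds to the largest L_z, i.e. m_l = l = 4, giving L_z = 4ℏ.
cos θ_min = 4/√20, so θ_min ≈ 26.57°.

θ_min ≈ 26.57°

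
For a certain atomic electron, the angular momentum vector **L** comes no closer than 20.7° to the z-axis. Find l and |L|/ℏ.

l = 7, |L| = 2√14 ℏ ≈ 7.483ℏ

cos²θ_min = l/(l+1) = 0.8751.
l = cos²θ/sin²θ ≈ 7.
Then |L| = ℏ√(7·8) = 2√14 ℏ.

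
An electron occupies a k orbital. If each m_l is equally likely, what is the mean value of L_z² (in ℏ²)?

⟨L_z²⟩ = 18.67 ℏ²

K corresponds to l = 7.
m_l runs from −7 to 7, i.e. {-7, -6, -5, -4, -3, -2, -1, 0, 1, 2, 3, 4, 5, 6, 7}.
Average of L_z² over 15 states: 280/15 ℏ² = 18.67 ℏ².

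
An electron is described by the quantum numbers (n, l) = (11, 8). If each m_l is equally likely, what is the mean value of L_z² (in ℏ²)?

m_l ∈ {-8, -7, -6, -5, -4, -3, -2, -1, 0, 1, 2, 3, 4, 5, 6, 7, 8}.
⟨L_z²⟩ = ℏ²·(Σ m_l²)/(2l+1) = ℏ²·408/17 = 24ℏ².

⟨L_z²⟩ = 24 ℏ²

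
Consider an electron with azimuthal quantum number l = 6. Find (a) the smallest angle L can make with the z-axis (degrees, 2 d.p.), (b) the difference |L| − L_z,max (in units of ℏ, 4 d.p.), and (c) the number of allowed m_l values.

θ_min ≈ 22.21°; |L|−L_z,max ≈ 0.4807ℏ; 13 values

cos θ_min = 6/√42, so θ_min ≈ 22.21°.
|L| − L_z,max = (√42 − 6)ℏ ≈ 0.4807ℏ.
There are 2l+1 = 13 values of m_l.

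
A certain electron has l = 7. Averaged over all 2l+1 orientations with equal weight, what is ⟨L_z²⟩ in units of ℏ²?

⟨L_z²⟩ = 18.67 ℏ²

m_l runs from −7 to 7, i.e. {-7, -6, -5, -4, -3, -2, -1, 0, 1, 2, 3, 4, 5, 6, 7}.
Average of L_z² over 15 states: 280/15 ℏ² = 18.67 ℏ².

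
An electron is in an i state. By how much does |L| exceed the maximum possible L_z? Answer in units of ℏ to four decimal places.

I corresponds to l = 6.
|L| = √42 ℏ ≈ 6.4807ℏ, while L_z,max = lℏ = 6ℏ.
The difference is (√42 − 6)ℏ ≈ 0.4807ℏ.

|L| − L_z,max ≈ 0.4807ℏ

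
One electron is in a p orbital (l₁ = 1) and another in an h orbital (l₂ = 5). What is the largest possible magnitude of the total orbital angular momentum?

|L_tot|_max = √42 ℏ ≈ 6.481ℏ

The total orbital quantum number L ranges from |l₁ − l₂| to l₁ + l₂ in integer steps.
L ∈ {4, 5, 6}.
The largest magnitude corresponds to L = 6: |L_tot| = ℏ√(6·7) = √42 ℏ.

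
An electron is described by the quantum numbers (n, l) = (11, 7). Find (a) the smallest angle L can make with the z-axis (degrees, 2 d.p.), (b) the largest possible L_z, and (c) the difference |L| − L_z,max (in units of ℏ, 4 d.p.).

θ_min ≈ 20.70°; L_z,max = 7ℏ; |L|−L_z,max ≈ 0.4833ℏ

cos θ_min = 7/√56, so θ_min ≈ 20.70°.
L_z,max = lℏ = 7ℏ.
|L| − L_z,max = (2√14 − 7)ℏ ≈ 0.4833ℏ.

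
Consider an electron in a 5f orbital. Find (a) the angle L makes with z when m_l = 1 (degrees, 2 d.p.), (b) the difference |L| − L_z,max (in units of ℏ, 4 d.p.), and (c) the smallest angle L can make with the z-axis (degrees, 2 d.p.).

θ(m_l=1) ≈ 73.22°; |L|−L_z,max ≈ 0.4641ℏ; θ_min ≈ 30.00°

For 5f, l = 3.
For m_l = 1: cos θ = 1/√12, θ ≈ 73.22°.
|L| − L_z,max = (2√3 − 3)ℏ ≈ 0.4641ℏ.
cos θ_min = 3/√12, so θ_min ≈ 30.00°.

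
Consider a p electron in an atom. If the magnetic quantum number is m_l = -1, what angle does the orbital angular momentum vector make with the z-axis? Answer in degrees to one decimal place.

θ ≈ 135.0°

For a p orbital, l = 1.
|L| = ℏ√(l(l+1)) = √2 ℏ.
L_z = m_l ℏ = −1ℏ.
cos θ = L_z/|L| = -1/√2, so θ ≈ 135.0°.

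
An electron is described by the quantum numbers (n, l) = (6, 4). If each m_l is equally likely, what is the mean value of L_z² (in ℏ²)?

m_l runs from −4 to 4, i.e. {-4, -3, -2, -1, 0, 1, 2, 3, 4}.
⟨L_z²⟩ = ℏ²·l(l+1)/3 = 6.667ℏ².

⟨L_z²⟩ = 6.667 ℏ²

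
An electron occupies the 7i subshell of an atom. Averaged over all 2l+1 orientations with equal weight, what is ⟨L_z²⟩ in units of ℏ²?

⟨L_z²⟩ = 14 ℏ²

The 7i subshell has l = 6.
m_l ∈ {-6, -5, -4, -3, -2, -1, 0, 1, 2, 3, 4, 5, 6}.
Average of L_z² over 13 states: 182/13 ℏ² = 14 ℏ².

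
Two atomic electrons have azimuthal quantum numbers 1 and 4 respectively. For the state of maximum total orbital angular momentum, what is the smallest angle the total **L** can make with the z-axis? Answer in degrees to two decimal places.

θ_min ≈ 24.09°

The total orbital quantum number L ranges from |l₁ − l₂| to l₁ + l₂ in integer steps.
L ∈ {3, 4, 5}.
The maximum is L = 5, with |L_tot| = ℏ√(5·6) = √30 ℏ.
The minimum angle with z is arccos(5/√30) ≈ 24.09°.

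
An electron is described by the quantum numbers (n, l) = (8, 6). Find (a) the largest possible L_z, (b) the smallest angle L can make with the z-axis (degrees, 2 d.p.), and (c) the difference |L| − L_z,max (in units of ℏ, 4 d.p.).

L_z,max = lℏ = 6ℏ.
cos θ_min = 6/√42, so θ_min ≈ 22.21°.
|L| − L_z,max = (√42 − 6)ℏ ≈ 0.4807ℏ.

L_z,max = 6ℏ; θ_min ≈ 22.21°; |L|−L_z,max ≈ 0.4807ℏ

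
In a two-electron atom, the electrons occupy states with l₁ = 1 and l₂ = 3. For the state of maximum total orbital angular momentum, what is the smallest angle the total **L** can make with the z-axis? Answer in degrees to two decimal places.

θ_min ≈ 26.57°

L runs from |1 − 3| = 2 to 1 + 3 = 4.
Allowed values: L = 2, 3, 4.
The maximum is L = 4, with |L_tot| = ℏ√(4·5) = 2√5 ℏ.
The minimum angle with z is arccos(4/√20) ≈ 26.57°.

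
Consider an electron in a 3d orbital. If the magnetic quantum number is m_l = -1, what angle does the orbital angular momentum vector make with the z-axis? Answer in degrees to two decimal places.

3d means n = 3, l = 2.
|L| = ℏ√(l(l+1)) = √6 ℏ.
L_z = m_l ℏ = −1ℏ.
cos θ = L_z/|L| = -1/√6, so θ ≈ 114.09°.

θ ≈ 114.09°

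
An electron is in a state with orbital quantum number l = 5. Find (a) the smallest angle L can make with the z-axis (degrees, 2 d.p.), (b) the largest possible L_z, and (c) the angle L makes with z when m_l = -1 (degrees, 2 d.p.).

θ_min ≈ 24.09°; L_z,max = 5ℏ; θ(m_l=-1) ≈ 100.52°

cos θ_min = 5/√30, so θ_min ≈ 24.09°.
L_z,max = lℏ = 5ℏ.
For m_l = -1: cos θ = -1/√30, θ ≈ 100.52°.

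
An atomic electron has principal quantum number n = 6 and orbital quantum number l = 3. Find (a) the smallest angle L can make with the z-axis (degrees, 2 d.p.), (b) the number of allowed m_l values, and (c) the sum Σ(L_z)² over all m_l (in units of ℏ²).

θ_min ≈ 30.00°; 7 values; Σ(L_z)² = 28 ℏ²

cos θ_min = 3/√12, so θ_min ≈ 30.00°.
There are 2l+1 = 7 values of m_l.
Σ m_l² = 28, so Σ(L_z)² = 28 ℏ².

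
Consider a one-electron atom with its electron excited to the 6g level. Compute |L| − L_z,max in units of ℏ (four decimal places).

|L| − L_z,max ≈ 0.4721ℏ

The 6g level has l = 4.
|L| = 2√5 ℏ ≈ 4.4721ℏ, while L_z,max = lℏ = 4ℏ.
The difference is (2√5 − 4)ℏ ≈ 0.4721ℏ.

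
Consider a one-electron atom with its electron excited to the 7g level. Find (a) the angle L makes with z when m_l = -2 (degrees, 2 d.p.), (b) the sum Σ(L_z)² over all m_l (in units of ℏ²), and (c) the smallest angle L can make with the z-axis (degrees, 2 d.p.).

The 7g level has l = 4.
For m_l = -2: cos θ = -2/√20, θ ≈ 116.57°.
Σ m_l² = 60, so Σ(L_z)² = 60 ℏ².
cos θ_min = 4/√20, so θ_min ≈ 26.57°.

θ(m_l=-2) ≈ 116.57°; Σ(L_z)² = 60 ℏ²; θ_min ≈ 26.57°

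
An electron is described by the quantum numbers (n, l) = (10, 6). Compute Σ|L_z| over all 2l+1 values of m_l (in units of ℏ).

The allowed m_l values are -6, -5, -4, -3, -2, -1, 0, 1, 2, 3, 4, 5, 6.
Σ|m_l| = l(l+1) = 42.

Σ|L_z| = 42 ℏ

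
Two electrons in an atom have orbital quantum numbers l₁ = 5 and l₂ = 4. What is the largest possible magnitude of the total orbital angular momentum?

Angular momentum addition gives L = |l₁ − l₂|, …, l₁ + l₂.
L ∈ {1, 2, 3, 4, 5, 6, 7, 8, 9}.
The largest magnitude corresponds to L = 9: |L_tot| = ℏ√(9·10) = 3√10 ℏ.

|L_tot|_max = 3√10 ℏ ≈ 9.487ℏ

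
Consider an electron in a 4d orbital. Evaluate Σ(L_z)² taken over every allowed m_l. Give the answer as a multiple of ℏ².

Σ(L_z)² = 10 ℏ²

4d means n = 4, l = 2.
The allowed m_l values are -2, -1, 0, 1, 2.
Σ m_l² = l(l+1)(2l+1)/3 = 2·3·5/3 = 10.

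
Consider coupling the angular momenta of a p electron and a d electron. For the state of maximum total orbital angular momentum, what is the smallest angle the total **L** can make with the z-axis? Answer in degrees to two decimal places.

θ_min ≈ 30.00°

By the triangle rule, |l₁ − l₂| ≤ L ≤ l₁ + l₂.
So L can be 1, 2, 3.
The maximum is L = 3, with |L_tot| = ℏ√(3·4) = 2√3 ℏ.
The minimum angle with z is arccos(3/√12) ≈ 30.00°.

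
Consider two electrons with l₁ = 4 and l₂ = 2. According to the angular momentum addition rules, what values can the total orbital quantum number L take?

L = 2, 3, 4, 5, 6

The total orbital quantum number L ranges from |l₁ − l₂| to l₁ + l₂ in integer steps.
L ∈ {2, 3, 4, 5, 6}.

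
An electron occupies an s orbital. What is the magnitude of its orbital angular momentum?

|L| = 0

An s state has l = 0.
|L| = ℏ√(l(l+1)) = ℏ√0 = 0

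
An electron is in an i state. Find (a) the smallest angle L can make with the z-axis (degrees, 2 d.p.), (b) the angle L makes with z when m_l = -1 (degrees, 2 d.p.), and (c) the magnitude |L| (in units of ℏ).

An i state has l = 6.
cos θ_min = 6/√42, so θ_min ≈ 22.21°.
For m_l = -1: cos θ = -1/√42, θ ≈ 98.88°.
|L| = ℏ√(6·7) = √42 ℏ ≈ 6.481ℏ.

θ_min ≈ 22.21°; θ(m_l=-1) ≈ 98.88°; |L| = √42 ℏ ≈ 6.481ℏ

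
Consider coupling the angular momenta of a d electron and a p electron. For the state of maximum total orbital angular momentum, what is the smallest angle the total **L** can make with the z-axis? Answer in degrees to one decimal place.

The total orbital quantum number L ranges from |l₁ − l₂| to l₁ + l₂ in integer steps.
Allowed values: L = 1, 2, 3.
The maximum is L = 3, with |L_tot| = ℏ√(3·4) = 2√3 ℏ.
The minimum angle with z is arccos(3/√12) ≈ 30.0°.

θ_min ≈ 30.0°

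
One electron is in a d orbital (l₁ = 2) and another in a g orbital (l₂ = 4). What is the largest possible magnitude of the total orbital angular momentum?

|L_tot|_max = √42 ℏ ≈ 6.481ℏ

By the triangle rule, |l₁ − l₂| ≤ L ≤ l₁ + l₂.
Allowed values: L = 2, 3, 4, 5, 6.
The largest magnitude corresponds to L = 6: |L_tot| = ℏ√(6·7) = √42 ℏ.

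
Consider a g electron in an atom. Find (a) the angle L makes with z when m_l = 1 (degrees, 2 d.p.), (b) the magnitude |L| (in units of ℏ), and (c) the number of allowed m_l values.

For a g orbital, l = 4.
For m_l = 1: cos θ = 1/√20, θ ≈ 77.08°.
|L| = ℏ√(4·5) = 2√5 ℏ ≈ 4.472ℏ.
There are 2l+1 = 9 values of m_l.

θ(m_l=1) ≈ 77.08°; |L| = 2√5 ℏ ≈ 4.472ℏ; 9 values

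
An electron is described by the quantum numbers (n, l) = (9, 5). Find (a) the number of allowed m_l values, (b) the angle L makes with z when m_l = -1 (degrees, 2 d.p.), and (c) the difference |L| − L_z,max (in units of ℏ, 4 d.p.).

11 values; θ(m_l=-1) ≈ 100.52°; |L|−L_z,max ≈ 0.4772ℏ

There are 2l+1 = 11 values of m_l.
For m_l = -1: cos θ = -1/√30, θ ≈ 100.52°.
|L| − L_z,max = (√30 − 5)ℏ ≈ 0.4772ℏ.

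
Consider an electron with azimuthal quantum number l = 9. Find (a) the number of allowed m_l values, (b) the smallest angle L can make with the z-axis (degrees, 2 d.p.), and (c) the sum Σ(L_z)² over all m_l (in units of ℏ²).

19 values; θ_min ≈ 18.43°; Σ(L_z)² = 570 ℏ²

There are 2l+1 = 19 values of m_l.
cos θ_min = 9/√90, so θ_min ≈ 18.43°.
Σ m_l² = 570, so Σ(L_z)² = 570 ℏ².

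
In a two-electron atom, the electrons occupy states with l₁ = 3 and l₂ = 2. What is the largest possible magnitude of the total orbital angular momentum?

|L_tot|_max = √30 ℏ ≈ 5.477ℏ

By the triangle rule, |l₁ − l₂| ≤ L ≤ l₁ + l₂.
L ∈ {1, 2, 3, 4, 5}.
The largest magnitude corresponds to L = 5: |L_tot| = ℏ√(5·6) = √30 ℏ.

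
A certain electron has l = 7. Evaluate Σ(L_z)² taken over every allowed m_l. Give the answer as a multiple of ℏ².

The allowed m_l values are -7, -6, -5, -4, -3, -2, -1, 0, 1, 2, 3, 4, 5, 6, 7.
Σ m_l² = 2·(1 + 4 + 9 + 16 + 25 + 36 + 49) = 280.

Σ(L_z)² = 280 ℏ²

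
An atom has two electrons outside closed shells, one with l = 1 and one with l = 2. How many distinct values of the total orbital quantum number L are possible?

L runs from |1 − 2| = 1 to 1 + 2 = 3.
L ∈ {1, 2, 3}.
That is 3 values.

3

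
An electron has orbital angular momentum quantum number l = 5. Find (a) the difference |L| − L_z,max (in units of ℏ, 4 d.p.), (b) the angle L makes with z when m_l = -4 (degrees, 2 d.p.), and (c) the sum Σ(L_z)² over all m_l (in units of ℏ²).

|L| − L_z,max = (√30 − 5)ℏ ≈ 0.4772ℏ.
For m_l = -4: cos θ = -4/√30, θ ≈ 136.91°.
Σ m_l² = 110, so Σ(L_z)² = 110 ℏ².

|L|−L_z,max ≈ 0.4772ℏ; θ(m_l=-4) ≈ 136.91°; Σ(L_z)² = 110 ℏ²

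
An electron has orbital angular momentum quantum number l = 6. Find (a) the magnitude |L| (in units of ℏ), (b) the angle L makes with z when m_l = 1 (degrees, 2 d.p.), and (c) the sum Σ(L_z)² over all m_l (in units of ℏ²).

|L| = √42 ℏ ≈ 6.481ℏ; θ(m_l=1) ≈ 81.12°; Σ(L_z)² = 182 ℏ²

|L| = ℏ√(6·7) = √42 ℏ ≈ 6.481ℏ.
For m_l = 1: cos θ = 1/√42, θ ≈ 81.12°.
Σ m_l² = 182, so Σ(L_z)² = 182 ℏ².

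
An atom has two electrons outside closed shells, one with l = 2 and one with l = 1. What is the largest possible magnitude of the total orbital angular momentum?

By the triangle rule, |l₁ − l₂| ≤ L ≤ l₁ + l₂.
So L can be 1, 2, 3.
The largest magnitude corresponds to L = 3: |L_tot| = ℏ√(3·4) = 2√3 ℏ.

|L_tot|_max = 2√3 ℏ ≈ 3.464ℏ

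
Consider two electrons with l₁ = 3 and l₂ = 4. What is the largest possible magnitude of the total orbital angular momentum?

|L_tot|_max = 2√14 ℏ ≈ 7.483ℏ

The total orbital quantum number L ranges from |l₁ − l₂| to l₁ + l₂ in integer steps.
Allowed values: L = 1, 2, 3, 4, 5, 6, 7.
The largest magnitude corresponds to L = 7: |L_tot| = ℏ√(7·8) = 2√14 ℏ.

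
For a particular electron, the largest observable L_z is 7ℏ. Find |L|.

|L| = 2√14 ℏ ≈ 7.483ℏ

L_z,max = lℏ, so l = 7.
Then |L| = ℏ√(7·8) = 2√14 ℏ.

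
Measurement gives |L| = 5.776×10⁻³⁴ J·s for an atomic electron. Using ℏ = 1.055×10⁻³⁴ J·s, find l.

Dividing by ℏ: |L|/ℏ ≈ 5.475.
Set l(l+1) = 29.97; the integer solution is l = 5.

l = 5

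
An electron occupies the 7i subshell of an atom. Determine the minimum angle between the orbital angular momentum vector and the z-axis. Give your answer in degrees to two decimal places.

The 7i subshell has l = 6.
|L|² = l(l+1)ℏ² = 42ℏ², so |L| = √42 ℏ.
The smallest angle corresponds to the largest L_z, i.e. m_l = l = 6, giving L_z = 6ℏ.
cos θ_min = 6/√42, so θ_min ≈ 22.21°.

θ_min ≈ 22.21°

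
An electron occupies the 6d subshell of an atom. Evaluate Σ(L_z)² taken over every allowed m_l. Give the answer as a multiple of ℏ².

6d means n = 6, l = 2.
The allowed m_l values are -2, -1, 0, 1, 2.
Σ m_l² = l(l+1)(2l+1)/3 = 2·3·5/3 = 10.

Σ(L_z)² = 10 ℏ²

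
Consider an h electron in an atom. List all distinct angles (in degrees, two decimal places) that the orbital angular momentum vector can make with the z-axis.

θ ∈ {24.09°, 43.09°, 56.79°, 68.58°, 79.48°, 90.00°, 100.52°, 111.42°, 123.21°, 136.91°, 155.91°}

For an h orbital, l = 5.
|L|² = l(l+1)ℏ² = 30ℏ², so |L| = √30 ℏ.
cos θ = m_l/√30 for each m_l ∈ {-5, -4, -3, -2, -1, 0, 1, 2, 3, 4, 5}.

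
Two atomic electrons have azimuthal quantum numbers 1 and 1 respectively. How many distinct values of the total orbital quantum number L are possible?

L runs from |1 − 1| = 0 to 1 + 1 = 2.
So L can be 0, 1, 2.
That is 3 values.

3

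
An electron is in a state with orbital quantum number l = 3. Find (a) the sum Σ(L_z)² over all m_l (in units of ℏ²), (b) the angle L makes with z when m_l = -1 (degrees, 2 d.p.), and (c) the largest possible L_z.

Σ m_l² = 28, so Σ(L_z)² = 28 ℏ².
For m_l = -1: cos θ = -1/√12, θ ≈ 106.78°.
L_z,max = lℏ = 3ℏ.

Σ(L_z)² = 28 ℏ²; θ(m_l=-1) ≈ 106.78°; L_z,max = 3ℏ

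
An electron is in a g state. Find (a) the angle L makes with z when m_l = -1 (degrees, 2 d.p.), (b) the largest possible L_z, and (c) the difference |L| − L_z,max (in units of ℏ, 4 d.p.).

θ(m_l=-1) ≈ 102.92°; L_z,max = 4ℏ; |L|−L_z,max ≈ 0.4721ℏ

For a g orbital, l = 4.
For m_l = -1: cos θ = -1/√20, θ ≈ 102.92°.
L_z,max = lℏ = 4ℏ.
|L| − L_z,max = (2√5 − 4)ℏ ≈ 0.4721ℏ.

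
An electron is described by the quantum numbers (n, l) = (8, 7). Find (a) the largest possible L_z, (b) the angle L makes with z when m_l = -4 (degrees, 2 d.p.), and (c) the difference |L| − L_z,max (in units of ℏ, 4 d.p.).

L_z,max = 7ℏ; θ(m_l=-4) ≈ 122.31°; |L|−L_z,max ≈ 0.4833ℏ

L_z,max = lℏ = 7ℏ.
For m_l = -4: cos θ = -4/√56, θ ≈ 122.31°.
|L| − L_z,max = (2√14 − 7)ℏ ≈ 0.4833ℏ.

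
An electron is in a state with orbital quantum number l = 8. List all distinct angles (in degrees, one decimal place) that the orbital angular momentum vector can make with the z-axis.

θ ∈ {19.5°, 34.4°, 45.0°, 53.9°, 61.9°, 69.3°, 76.4°, 83.2°, 90.0°, 96.8°, 103.6°, 110.7°, 118.1°, 126.1°, 135.0°, 145.6°, 160.5°}

|L| = √(l(l+1)) ℏ = 6√2 ℏ.
cos θ = m_l/√72 for each m_l ∈ {-8, -7, -6, -5, -4, -3, -2, -1, 0, 1, 2, 3, 4, 5, 6, 7, 8}.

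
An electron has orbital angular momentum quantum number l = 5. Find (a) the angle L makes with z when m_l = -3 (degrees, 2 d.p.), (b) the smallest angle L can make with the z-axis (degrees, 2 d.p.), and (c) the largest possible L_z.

θ(m_l=-3) ≈ 123.21°; θ_min ≈ 24.09°; L_z,max = 5ℏ

For m_l = -3: cos θ = -3/√30, θ ≈ 123.21°.
cos θ_min = 5/√30, so θ_min ≈ 24.09°.
L_z,max = lℏ = 5ℏ.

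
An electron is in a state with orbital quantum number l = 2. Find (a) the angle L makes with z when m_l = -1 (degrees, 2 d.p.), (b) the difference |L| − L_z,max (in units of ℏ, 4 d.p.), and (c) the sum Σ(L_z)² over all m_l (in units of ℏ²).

For m_l = -1: cos θ = -1/√6, θ ≈ 114.09°.
|L| − L_z,max = (√6 − 2)ℏ ≈ 0.4495ℏ.
Σ m_l² = 10, so Σ(L_z)² = 10 ℏ².

θ(m_l=-1) ≈ 114.09°; |L|−L_z,max ≈ 0.4495ℏ; Σ(L_z)² = 10 ℏ²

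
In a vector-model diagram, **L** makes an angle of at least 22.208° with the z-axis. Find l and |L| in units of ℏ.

l = 6, |L| = √42 ℏ ≈ 6.481ℏ

cos θ_min = l/√(l(l+1)) = √(l/(l+1)), so l/(l+1) = cos²(22.208°) = 0.8571.
Thus l = 0.8571/(1 − 0.8571) ≈ 6.
Then |L| = ℏ√(6·7) = √42 ℏ.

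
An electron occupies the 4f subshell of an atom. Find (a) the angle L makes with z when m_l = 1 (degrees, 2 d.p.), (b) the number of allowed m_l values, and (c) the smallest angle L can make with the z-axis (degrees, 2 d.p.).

θ(m_l=1) ≈ 73.22°; 7 values; θ_min ≈ 30.00°

4f means n = 4, l = 3.
For m_l = 1: cos θ = 1/√12, θ ≈ 73.22°.
There are 2l+1 = 7 values of m_l.
cos θ_min = 3/√12, so θ_min ≈ 30.00°.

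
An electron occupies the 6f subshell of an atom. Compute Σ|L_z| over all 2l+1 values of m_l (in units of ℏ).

Σ|L_z| = 12 ℏ

The 6f subshell has l = 3.
m_l runs from −3 to 3, i.e. {-3, -2, -1, 0, 1, 2, 3}.
Σ|m_l| = l(l+1) = 12.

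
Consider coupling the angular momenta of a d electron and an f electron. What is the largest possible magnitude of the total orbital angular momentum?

|L_tot|_max = √30 ℏ ≈ 5.477ℏ

L runs from |2 − 3| = 1 to 2 + 3 = 5.
Allowed values: L = 1, 2, 3, 4, 5.
The largest magnitude corresponds to L = 5: |L_tot| = ℏ√(5·6) = √30 ℏ.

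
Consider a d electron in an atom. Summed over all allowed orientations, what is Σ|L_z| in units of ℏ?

Σ|L_z| = 6 ℏ

The letter d corresponds to l = 2.
m_l ∈ {-2, -1, 0, 1, 2}.
Σ|m_l| = 2·2(2+1)/2 = 6.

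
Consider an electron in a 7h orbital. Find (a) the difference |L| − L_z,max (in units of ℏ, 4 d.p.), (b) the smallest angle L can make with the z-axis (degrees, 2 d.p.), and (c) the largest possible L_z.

|L|−L_z,max ≈ 0.4772ℏ; θ_min ≈ 24.09°; L_z,max = 5ℏ

7h means n = 7, l = 5.
|L| − L_z,max = (√30 − 5)ℏ ≈ 0.4772ℏ.
cos θ_min = 5/√30, so θ_min ≈ 24.09°.
L_z,max = lℏ = 5ℏ.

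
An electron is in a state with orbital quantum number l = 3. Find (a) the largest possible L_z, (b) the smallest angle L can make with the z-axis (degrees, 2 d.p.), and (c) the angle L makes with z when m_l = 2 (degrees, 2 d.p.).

L_z,max = 3ℏ; θ_min ≈ 30.00°; θ(m_l=2) ≈ 54.74°

L_z,max = lℏ = 3ℏ.
cos θ_min = 3/√12, so θ_min ≈ 30.00°.
For m_l = 2: cos θ = 2/√12, θ ≈ 54.74°.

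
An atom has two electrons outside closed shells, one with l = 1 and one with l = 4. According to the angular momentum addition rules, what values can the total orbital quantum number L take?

L = 3, 4, 5

Angular momentum addition gives L = |l₁ − l₂|, …, l₁ + l₂.
So L can be 3, 4, 5.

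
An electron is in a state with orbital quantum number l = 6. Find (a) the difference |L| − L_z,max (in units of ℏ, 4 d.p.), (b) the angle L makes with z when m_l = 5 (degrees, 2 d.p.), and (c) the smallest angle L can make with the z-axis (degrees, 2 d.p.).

|L|−L_z,max ≈ 0.4807ℏ; θ(m_l=5) ≈ 39.51°; θ_min ≈ 22.21°

|L| − L_z,max = (√42 − 6)ℏ ≈ 0.4807ℏ.
For m_l = 5: cos θ = 5/√42, θ ≈ 39.51°.
cos θ_min = 6/√42, so θ_min ≈ 22.21°.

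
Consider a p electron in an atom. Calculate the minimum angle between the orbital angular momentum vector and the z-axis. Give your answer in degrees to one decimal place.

For a p orbital, l = 1.
|L| = √(l(l+1)) ℏ = √2 ℏ.
The smallest angle corresponds to the largest L_z, i.e. m_l = l = 1, giving L_z = 1ℏ.
cos θ_min = 1/√2, so θ_min ≈ 45.0°.

θ_min ≈ 45.0°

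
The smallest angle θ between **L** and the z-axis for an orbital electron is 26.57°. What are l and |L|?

cos θ_min = l/√(l(l+1)) = √(l/(l+1)), so l/(l+1) = cos²(26.57°) = 0.7999.
Solving: l = 4.
Then |L| = ℏ√(4·5) = 2√5 ℏ.

l = 4, |L| = 2√5 ℏ ≈ 4.472ℏ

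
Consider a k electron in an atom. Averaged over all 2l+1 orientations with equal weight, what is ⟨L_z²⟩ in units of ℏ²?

⟨L_z²⟩ = 18.67 ℏ²

A k state has l = 7.
m_l runs from −7 to 7, i.e. {-7, -6, -5, -4, -3, -2, -1, 0, 1, 2, 3, 4, 5, 6, 7}.
⟨L_z²⟩ = ℏ²·l(l+1)/3 = 18.67ℏ².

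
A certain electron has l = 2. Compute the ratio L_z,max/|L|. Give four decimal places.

L_z,max/|L| = 0.8165

|L| = √6 ℏ ≈ 2.4495ℏ, while L_z,max = lℏ = 2ℏ.
L_z,max/|L| = 2/√6 = 0.8165.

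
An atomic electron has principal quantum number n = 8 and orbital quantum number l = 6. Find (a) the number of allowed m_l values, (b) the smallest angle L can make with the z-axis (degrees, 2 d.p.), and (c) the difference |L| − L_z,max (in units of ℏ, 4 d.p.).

13 values; θ_min ≈ 22.21°; |L|−L_z,max ≈ 0.4807ℏ

There are 2l+1 = 13 values of m_l.
cos θ_min = 6/√42, so θ_min ≈ 22.21°.
|L| − L_z,max = (√42 − 6)ℏ ≈ 0.4807ℏ.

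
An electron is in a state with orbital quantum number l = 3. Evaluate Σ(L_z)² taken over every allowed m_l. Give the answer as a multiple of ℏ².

Σ(L_z)² = 28 ℏ²

The allowed m_l values are -3, -2, -1, 0, 1, 2, 3.
Σ m_l² = l(l+1)(2l+1)/3 = 3·4·7/3 = 28.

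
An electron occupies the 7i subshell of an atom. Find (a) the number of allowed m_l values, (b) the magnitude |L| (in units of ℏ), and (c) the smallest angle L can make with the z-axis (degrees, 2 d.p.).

13 values; |L| = √42 ℏ ≈ 6.481ℏ; θ_min ≈ 22.21°

For 7i, l = 6.
There are 2l+1 = 13 values of m_l.
|L| = ℏ√(6·7) = √42 ℏ ≈ 6.481ℏ.
cos θ_min = 6/√42, so θ_min ≈ 22.21°.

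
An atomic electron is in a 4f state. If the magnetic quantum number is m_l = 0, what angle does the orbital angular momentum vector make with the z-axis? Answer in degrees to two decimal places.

θ ≈ 90.00°

For 4f, l = 3.
|L| = ℏ√(l(l+1)) = 2√3 ℏ.
L_z = m_l ℏ = 0ℏ.
cos θ = L_z/|L| = 0/√12, so θ ≈ 90.00°.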